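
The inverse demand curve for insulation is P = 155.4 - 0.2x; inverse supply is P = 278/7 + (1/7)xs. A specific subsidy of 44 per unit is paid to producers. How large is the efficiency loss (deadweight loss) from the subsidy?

Deadweight loss = 8470/3

Pre-subsidy: 155.4 - 0.2x = 278/7 + (1/7)x gives x* = 4049/12 and P* = 1055/12.
With the subsidy, sellers receive Ps = Pb + 44 for each unit, where Pb is the price buyers pay.
On the curves, Pb = 155.4 - 0.2x and Ps = 278/7 + (1/7)x; the wedge Ps − Pb = 44 gives 278/7 + (1/7)x − (155.4 - 0.2x) = 44, so x' = 465.75.
Then Pb = 155.4 − 0.2·465.75 = 62.25 and Ps = 278/7 + (1/7)·465.75 = 106.25.
The subsidy expands output by 465.75 − 4049/12 = 385/3 past the efficient level; on those units the gap between marginal cost and willingness to pay runs from 0 up to 44.
DWL = ½ × 44 × 385/3 = 8470/3.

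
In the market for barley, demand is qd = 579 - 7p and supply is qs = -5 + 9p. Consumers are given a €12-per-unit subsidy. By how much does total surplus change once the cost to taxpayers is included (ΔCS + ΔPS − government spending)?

Net change in total surplus = -€283.5

Pre-subsidy: 579 - 7p = -5 + 9p gives p* = 36.5, q* = 323.5.
With the rebate, buyers effectively pay pb = ps − 12, where ps is the price sellers receive.
Demand in terms of ps becomes qd = 579 − 7(ps − 12) = 663 - 7ps. Setting this equal to supply: 663 - 7ps = -5 + 9ps, so ps = 41.75.
Buyers pay pb = 41.75 − 12 = 29.75; q' = -5 + 9·41.75 = 370.75.
ΔCS = ½(323.5 + 370.75)(36.5 − 29.75) = 2343.09375; ΔPS = ½(323.5 + 370.75)(41.75 − 36.5) = 1822.40625.
Government spending = 12 × 370.75 = 4449.
Net change = 2343.09375 + 1822.40625 − 4449 = -283.5. The loss equals the DWL triangle ½·12·47.25.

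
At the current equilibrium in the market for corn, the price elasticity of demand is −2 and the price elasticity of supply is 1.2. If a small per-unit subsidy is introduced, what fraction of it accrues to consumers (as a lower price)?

For a small subsidy around the equilibrium, the benefit split depends on the relative slopes, which at a point are proportional to the elasticities.
Buyer share = εs/(εs + |εd|) = 1.2/(1.2 + 2) = 0.375; seller share = |εd|/(εs + |εd|) = 0.625.

Consumer share = 0.375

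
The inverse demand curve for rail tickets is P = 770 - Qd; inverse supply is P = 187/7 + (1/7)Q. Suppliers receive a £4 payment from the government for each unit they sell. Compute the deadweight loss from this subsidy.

Deadweight loss = £7

Pre-subsidy: 770 - Q = 187/7 + (1/7)Q gives Q* = 650.375 and P* = 119.625.
With the subsidy, sellers receive Ps = Pb + 4 for each unit, where Pb is the price buyers pay.
On the curves, Pb = 770 - Q and Ps = 187/7 + (1/7)Q; the wedge Ps − Pb = 4 gives 187/7 + (1/7)Q − (770 - Q) = 4, so Q' = 653.875.
Then Pb = 770 − 1·653.875 = 116.125 and Ps = 187/7 + (1/7)·653.875 = 120.125.
The subsidy expands output by 653.875 − 650.375 = 3.5 past the efficient level; on those units the gap between marginal cost and willingness to pay runs from 0 up to 4.
DWL = ½ × 4 × 3.5 = 7.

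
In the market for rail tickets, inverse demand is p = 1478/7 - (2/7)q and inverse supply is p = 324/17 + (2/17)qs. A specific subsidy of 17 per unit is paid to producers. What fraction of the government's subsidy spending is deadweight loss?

Pre-subsidy: 1478/7 - (2/7)q = 324/17 + (2/17)q gives q* = 11429/24 and p* = 901/12.
With the subsidy, sellers receive ps = pb + 17 for each unit, where pb is the price buyers pay.
On the curves, pb = 1478/7 - (2/7)q and ps = 324/17 + (2/17)q; the wedge ps − pb = 17 gives 324/17 + (2/17)q − (1478/7 - (2/7)q) = 17, so q' = 24881/48.
Then pb = 1478/7 − (2/7)·(24881/48) = 1513/24 and ps = 324/17 + (2/17)·(24881/48) = 1921/24.
ΔCS = ½(11429/24 + 24881/48)(901/12 − 1513/24) = 4598857/768; ΔPS = ½(11429/24 + 24881/48)(1921/24 − 901/12) = 1893647/768.
Government spending = 17 × 24881/48 = 422977/48.
DWL = ½ × 17 × (24881/48 − 11429/24) = 34391/96; fraction = (34391/96) / (422977/48) = 2023/49762.

DWL / government spending = 2023/49762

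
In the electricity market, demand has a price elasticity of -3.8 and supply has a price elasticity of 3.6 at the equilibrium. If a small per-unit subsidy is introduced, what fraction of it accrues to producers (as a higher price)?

Producer share = 19/37

For a small subsidy around the equilibrium, the benefit split depends on the relative slopes, which at a point are proportional to the elasticities.
Buyer share = εs/(εs + |εd|) = 3.6/(3.6 + 3.8) = 18/37; seller share = |εd|/(εs + |εd|) = 19/37.
So producers capture 19/37 of the subsidy.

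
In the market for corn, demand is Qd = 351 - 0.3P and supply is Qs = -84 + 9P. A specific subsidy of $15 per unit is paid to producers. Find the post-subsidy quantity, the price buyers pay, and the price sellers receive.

Pre-subsidy: 351 - 0.3P = -84 + 9P gives P* = 1450/31, Q* = 10446/31.
With the subsidy, sellers receive Ps = Pb + 15 for each unit, where Pb is the price buyers pay.
Supply in terms of Pb becomes Qs = -84 + 9(Pb + 15) = 51 + 9Pb. Setting this equal to demand: 351 - 0.3Pb = 51 + 9Pb, so Pb = 1000/31.
Sellers receive Ps = 1000/31 + 15 = 1465/31; Q' = 351 − 0.3·(1000/31) = 10581/31.

Q' = 10581/31; buyers pay 1000/31; sellers receive 1465/31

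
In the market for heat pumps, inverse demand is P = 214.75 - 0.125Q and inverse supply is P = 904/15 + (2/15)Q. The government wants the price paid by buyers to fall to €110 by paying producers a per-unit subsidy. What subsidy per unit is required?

Required subsidy s = €62 per unit

At a buyer price of 110, quantity demanded is 1718 − 8·110 = 838.
Sellers supply 838 only when they receive Ps = 904/15 + (2/15)·838 = 172.
s = Ps − Pb = 172 − 110 = 62.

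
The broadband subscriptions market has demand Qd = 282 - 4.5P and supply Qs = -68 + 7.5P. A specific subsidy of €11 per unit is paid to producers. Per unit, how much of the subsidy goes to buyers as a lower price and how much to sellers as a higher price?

Pre-subsidy: 282 - 4.5P = -68 + 7.5P gives P* = 175/6, Q* = 150.75.
With the subsidy, sellers receive Ps = Pb + 11 for each unit, where Pb is the price buyers pay.
Supply in terms of Pb becomes Qs = -68 + 7.5(Pb + 11) = 14.5 + 7.5Pb. Setting this equal to demand: 282 - 4.5Pb = 14.5 + 7.5Pb, so Pb = 535/24.
Sellers receive Ps = 535/24 + 11 = 799/24; Q' = 282 − 4.5·(535/24) = 181.6875.
Buyers' price falls by P* − Pb = 175/6 − 535/24 = 6.875; sellers' price rises by Ps − P* = 799/24 − 175/6 = 4.125.

Buyers gain €6.875 per unit; sellers gain €4.125 per unit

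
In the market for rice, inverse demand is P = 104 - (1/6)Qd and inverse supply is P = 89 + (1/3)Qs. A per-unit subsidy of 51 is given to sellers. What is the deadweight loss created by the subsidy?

Pre-subsidy: 104 - (1/6)Q = 89 + (1/3)Q gives Q* = 30 and P* = 99.
With the subsidy, sellers receive Ps = Pb + 51 for each unit, where Pb is the price buyers pay.
On the curves, Pb = 104 - (1/6)Q and Ps = 89 + (1/3)Q; the wedge Ps − Pb = 51 gives 89 + (1/3)Q − (104 - (1/6)Q) = 51, so Q' = 132.
Then Pb = 104 − (1/6)·132 = 82 and Ps = 89 + (1/3)·132 = 133.
The subsidy expands output by 132 − 30 = 102 past the efficient level; on those units the gap between marginal cost and willingness to pay runs from 0 up to 51.
DWL = ½ × 51 × 102 = 2601.

Deadweight loss = 2601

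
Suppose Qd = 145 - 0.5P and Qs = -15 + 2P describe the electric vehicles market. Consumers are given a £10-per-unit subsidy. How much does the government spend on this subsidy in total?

Government cost = £1170

Pre-subsidy: 145 - 0.5P = -15 + 2P gives P* = 64, Q* = 113.
With the rebate, buyers effectively pay Pb = Ps − 10, where Ps is the price sellers receive.
Demand in terms of Ps becomes Qd = 145 − 0.5(Ps − 10) = 150 - 0.5Ps. Setting this equal to supply: 150 - 0.5Ps = -15 + 2Ps, so Ps = 66.
Buyers pay Pb = 66 − 10 = 56; Q' = -15 + 2·66 = 117.
Government outlay = subsidy × quantity = 10 × 117 = 1170.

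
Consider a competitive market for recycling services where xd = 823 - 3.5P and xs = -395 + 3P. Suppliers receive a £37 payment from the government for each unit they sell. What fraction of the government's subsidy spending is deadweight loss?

Pre-subsidy: 823 - 3.5P = -395 + 3P gives P* = 2436/13, x* = 2173/13.
With the subsidy, sellers receive Ps = Pb + 37 for each unit, where Pb is the price buyers pay.
Supply in terms of Pb becomes xs = -395 + 3(Pb + 37) = -284 + 3Pb. Setting this equal to demand: 823 - 3.5Pb = -284 + 3Pb, so Pb = 2214/13.
Sellers receive Ps = 2214/13 + 37 = 2695/13; x' = 823 − 3.5·(2214/13) = 2950/13.
ΔCS = ½(2173/13 + 2950/13)(2436/13 − 2214/13) = 568653/169; ΔPS = ½(2173/13 + 2950/13)(2695/13 − 2436/13) = 1326857/338.
Government spending = 37 × 2950/13 = 109150/13.
DWL = ½ × 37 × (2950/13 − 2173/13) = 28749/26; fraction = (28749/26) / (109150/13) = 777/5900.

DWL / government spending = 777/5900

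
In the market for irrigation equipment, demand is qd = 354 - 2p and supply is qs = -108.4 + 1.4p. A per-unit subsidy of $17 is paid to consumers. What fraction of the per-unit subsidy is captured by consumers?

Pre-subsidy: 354 - 2p = -108.4 + 1.4p gives p* = 136, q* = 82.
With the rebate, buyers effectively pay pb = ps − 17, where ps is the price sellers receive.
Demand in terms of ps becomes qd = 354 − 2(ps − 17) = 388 - 2ps. Setting this equal to supply: 388 - 2ps = -108.4 + 1.4ps, so ps = 146.
Buyers pay pb = 146 − 17 = 129; q' = -108.4 + 1.4·146 = 96.
Buyers' price falls by p* − pb = 136 − 129 = 7; sellers' price rises by ps − p* = 146 − 136 = 10.
So consumers capture 7/17 = 7/17 of each unit of subsidy.

Consumer share = 7/17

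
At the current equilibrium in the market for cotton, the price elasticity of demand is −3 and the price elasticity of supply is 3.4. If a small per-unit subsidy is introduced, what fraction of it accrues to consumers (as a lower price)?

For a small subsidy around the equilibrium, the benefit split depends on the relative slopes, which at a point are proportional to the elasticities.
Buyer share = εs/(εs + |εd|) = 3.4/(3.4 + 3) = 0.53125; seller share = |εd|/(εs + |εd|) = 0.46875.

Consumer share = 0.53125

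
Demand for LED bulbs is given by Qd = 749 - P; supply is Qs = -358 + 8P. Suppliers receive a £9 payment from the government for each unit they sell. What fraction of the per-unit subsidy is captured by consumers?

Pre-subsidy: 749 - P = -358 + 8P gives P* = 123, Q* = 626.
With the subsidy, sellers receive Ps = Pb + 9 for each unit, where Pb is the price buyers pay.
Supply in terms of Pb becomes Qs = -358 + 8(Pb + 9) = -286 + 8Pb. Setting this equal to demand: 749 - Pb = -286 + 8Pb, so Pb = 115.
Sellers receive Ps = 115 + 9 = 124; Q' = 749 − 1·115 = 634.
Buyers' price falls by P* − Pb = 123 − 115 = 8; sellers' price rises by Ps − P* = 124 − 123 = 1.
So consumers capture 8/9 = 8/9 of each unit of subsidy.

Consumer share = 8/9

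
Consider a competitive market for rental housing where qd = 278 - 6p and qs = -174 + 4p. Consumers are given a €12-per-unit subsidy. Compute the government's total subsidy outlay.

Pre-subsidy: 278 - 6p = -174 + 4p gives p* = 45.2, q* = 6.8.
With the rebate, buyers effectively pay pb = ps − 12, where ps is the price sellers receive.
Demand in terms of ps becomes qd = 278 − 6(ps − 12) = 350 - 6ps. Setting this equal to supply: 350 - 6ps = -174 + 4ps, so ps = 52.4.
Buyers pay pb = 52.4 − 12 = 40.4; q' = -174 + 4·52.4 = 35.6.
Government outlay = subsidy × quantity = 12 × 35.6 = 427.2.

Government cost = €427.2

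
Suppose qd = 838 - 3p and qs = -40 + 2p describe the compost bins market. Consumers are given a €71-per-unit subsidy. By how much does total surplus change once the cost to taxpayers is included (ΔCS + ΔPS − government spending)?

Net change in total surplus = -€3024.6

Pre-subsidy: 838 - 3p = -40 + 2p gives p* = 175.6, q* = 311.2.
With the rebate, buyers effectively pay pb = ps − 71, where ps is the price sellers receive.
Demand in terms of ps becomes qd = 838 − 3(ps − 71) = 1051 - 3ps. Setting this equal to supply: 1051 - 3ps = -40 + 2ps, so ps = 218.2.
Buyers pay pb = 218.2 − 71 = 147.2; q' = -40 + 2·218.2 = 396.4.
ΔCS = ½(311.2 + 396.4)(175.6 − 147.2) = 10047.92; ΔPS = ½(311.2 + 396.4)(218.2 − 175.6) = 15071.88.
Government spending = 71 × 396.4 = 28144.4.
Net change = 10047.92 + 15071.88 − 28144.4 = -3024.6. The loss equals the DWL triangle ½·71·85.2.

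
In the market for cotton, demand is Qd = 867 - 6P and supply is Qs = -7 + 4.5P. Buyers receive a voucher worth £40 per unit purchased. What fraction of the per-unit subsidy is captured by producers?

Pre-subsidy: 867 - 6P = -7 + 4.5P gives P* = 1748/21, Q* = 2573/7.
With the rebate, buyers effectively pay Pb = Ps − 40, where Ps is the price sellers receive.
Demand in terms of Ps becomes Qd = 867 − 6(Ps − 40) = 1107 - 6Ps. Setting this equal to supply: 1107 - 6Ps = -7 + 4.5Ps, so Ps = 2228/21.
Buyers pay Pb = 2228/21 − 40 = 1388/21; Q' = -7 + 4.5·(2228/21) = 3293/7.
Buyers' price falls by P* − Pb = 1748/21 − 1388/21 = 120/7; sellers' price rises by Ps − P* = 2228/21 − 1748/21 = 160/7.
So producers capture (160/7)/40 = 4/7 of each unit of subsidy.

Producer share = 4/7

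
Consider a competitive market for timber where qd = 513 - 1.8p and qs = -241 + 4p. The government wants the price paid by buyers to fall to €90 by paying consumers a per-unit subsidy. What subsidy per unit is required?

At a buyer price of 90, quantity demanded is 513 − 1.8·90 = 351.
Sellers supply 351 only when they receive ps with -241 + 4·ps = 351, i.e. ps = 148.
s = ps − pb = 148 − 90 = 58.

Required subsidy s = €58 per unit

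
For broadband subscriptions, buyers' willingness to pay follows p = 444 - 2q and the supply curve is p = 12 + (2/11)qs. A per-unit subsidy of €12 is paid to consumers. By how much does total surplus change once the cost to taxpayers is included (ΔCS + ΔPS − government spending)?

Pre-subsidy: 444 - 2q = 12 + (2/11)q gives q* = 198 and p* = 48.
With the rebate, buyers effectively pay pb = ps − 12, where ps is the price sellers receive.
On the curves, pb = 444 - 2q and ps = 12 + (2/11)q; the wedge ps − pb = 12 gives 12 + (2/11)q − (444 - 2q) = 12, so q' = 203.5.
Then pb = 444 − 2·203.5 = 37 and ps = 12 + (2/11)·203.5 = 49.
ΔCS = ½(198 + 203.5)(48 − 37) = 2208.25; ΔPS = ½(198 + 203.5)(49 − 48) = 200.75.
Government spending = 12 × 203.5 = 2442.
Net change = 2208.25 + 200.75 − 2442 = -33. The loss equals the DWL triangle ½·12·5.5.

Net change in total surplus = -€33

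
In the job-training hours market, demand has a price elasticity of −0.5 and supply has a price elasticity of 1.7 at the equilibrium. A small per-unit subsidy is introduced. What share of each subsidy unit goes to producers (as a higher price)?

Producer share = 5/22

For a small subsidy around the equilibrium, the benefit split depends on the relative slopes, which at a point are proportional to the elasticities.
Buyer share = εs/(εs + |εd|) = 1.7/(1.7 + 0.5) = 17/22; seller share = |εd|/(εs + |εd|) = 5/22.
So producers capture 5/22 of the subsidy.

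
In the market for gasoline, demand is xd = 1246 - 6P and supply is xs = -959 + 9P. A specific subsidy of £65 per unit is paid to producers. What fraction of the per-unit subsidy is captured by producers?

Producer share = 0.4

Pre-subsidy: 1246 - 6P = -959 + 9P gives P* = 147, x* = 364.
With the subsidy, sellers receive Ps = Pb + 65 for each unit, where Pb is the price buyers pay.
Supply in terms of Pb becomes xs = -959 + 9(Pb + 65) = -374 + 9Pb. Setting this equal to demand: 1246 - 6Pb = -374 + 9Pb, so Pb = 108.
Sellers receive Ps = 108 + 65 = 173; x' = 1246 − 6·108 = 598.
Buyers' price falls by P* − Pb = 147 − 108 = 39; sellers' price rises by Ps − P* = 173 − 147 = 26.
So producers capture 26/65 = 0.4 of each unit of subsidy.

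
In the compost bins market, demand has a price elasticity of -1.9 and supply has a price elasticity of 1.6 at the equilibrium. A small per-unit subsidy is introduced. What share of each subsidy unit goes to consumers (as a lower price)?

Consumer share = 16/35

For a small subsidy around the equilibrium, the benefit split depends on the relative slopes, which at a point are proportional to the elasticities.
Buyer share = εs/(εs + |εd|) = 1.6/(1.6 + 1.9) = 16/35; seller share = |εd|/(εs + |εd|) = 19/35.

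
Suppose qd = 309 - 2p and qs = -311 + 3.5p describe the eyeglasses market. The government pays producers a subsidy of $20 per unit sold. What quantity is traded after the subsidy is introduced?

Pre-subsidy: 309 - 2p = -311 + 3.5p gives p* = 1240/11, q* = 919/11.
With the subsidy, sellers receive ps = pb + 20 for each unit, where pb is the price buyers pay.
Supply in terms of pb becomes qs = -311 + 3.5(pb + 20) = -241 + 3.5pb. Setting this equal to demand: 309 - 2pb = -241 + 3.5pb, so pb = 100.
Sellers receive ps = 100 + 20 = 120; q' = 309 − 2·100 = 109.

q' = 109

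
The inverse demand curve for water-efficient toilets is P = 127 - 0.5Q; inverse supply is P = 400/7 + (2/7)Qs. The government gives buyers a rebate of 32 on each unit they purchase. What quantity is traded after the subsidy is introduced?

Q' = 1426/11

Pre-subsidy: 127 - 0.5Q = 400/7 + (2/7)Q gives Q* = 978/11 and P* = 908/11.
With the rebate, buyers effectively pay Pb = Ps − 32, where Ps is the price sellers receive.
On the curves, Pb = 127 - 0.5Q and Ps = 400/7 + (2/7)Q; the wedge Ps − Pb = 32 gives 400/7 + (2/7)Q − (127 - 0.5Q) = 32, so Q' = 1426/11.
Then Pb = 127 − 0.5·(1426/11) = 684/11 and Ps = 400/7 + (2/7)·(1426/11) = 1036/11.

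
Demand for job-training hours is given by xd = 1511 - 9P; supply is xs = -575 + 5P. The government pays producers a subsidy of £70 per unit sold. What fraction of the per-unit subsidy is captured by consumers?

Consumer share = 5/14

Pre-subsidy: 1511 - 9P = -575 + 5P gives P* = 149, x* = 170.
With the subsidy, sellers receive Ps = Pb + 70 for each unit, where Pb is the price buyers pay.
Supply in terms of Pb becomes xs = -575 + 5(Pb + 70) = -225 + 5Pb. Setting this equal to demand: 1511 - 9Pb = -225 + 5Pb, so Pb = 124.
Sellers receive Ps = 124 + 70 = 194; x' = 1511 − 9·124 = 395.
Buyers' price falls by P* − Pb = 149 − 124 = 25; sellers' price rises by Ps − P* = 194 − 149 = 45.
So consumers capture 25/70 = 5/14 of each unit of subsidy.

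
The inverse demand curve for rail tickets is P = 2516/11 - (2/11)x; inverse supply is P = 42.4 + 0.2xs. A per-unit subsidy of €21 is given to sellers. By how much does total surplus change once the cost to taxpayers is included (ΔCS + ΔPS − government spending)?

Pre-subsidy: 2516/11 - (2/11)x = 42.4 + 0.2x gives x* = 488 and P* = 140.
With the subsidy, sellers receive Ps = Pb + 21 for each unit, where Pb is the price buyers pay.
On the curves, Pb = 2516/11 - (2/11)x and Ps = 42.4 + 0.2x; the wedge Ps − Pb = 21 gives 42.4 + 0.2x − (2516/11 - (2/11)x) = 21, so x' = 543.
Then Pb = 2516/11 − (2/11)·543 = 130 and Ps = 42.4 + 0.2·543 = 151.
ΔCS = ½(488 + 543)(140 − 130) = 5155; ΔPS = ½(488 + 543)(151 − 140) = 5670.5.
Government spending = 21 × 543 = 11403.
Net change = 5155 + 5670.5 − 11403 = -577.5. The loss equals the DWL triangle ½·21·55.

Net change in total surplus = -€577.5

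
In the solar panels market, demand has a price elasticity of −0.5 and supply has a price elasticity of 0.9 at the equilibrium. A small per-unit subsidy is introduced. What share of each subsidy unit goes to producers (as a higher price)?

Producer share = 5/14

For a small subsidy around the equilibrium, the benefit split depends on the relative slopes, which at a point are proportional to the elasticities.
Buyer share = εs/(εs + |εd|) = 0.9/(0.9 + 0.5) = 9/14; seller share = |εd|/(εs + |εd|) = 5/14.
So producers capture 5/14 of the subsidy.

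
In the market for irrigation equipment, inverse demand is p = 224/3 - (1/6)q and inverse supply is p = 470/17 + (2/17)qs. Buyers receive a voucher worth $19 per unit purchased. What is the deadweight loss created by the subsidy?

Deadweight loss = 18411/29

Pre-subsidy: 224/3 - (1/6)q = 470/17 + (2/17)q gives q* = 4796/29 and p* = 1366/29.
With the rebate, buyers effectively pay pb = ps − 19, where ps is the price sellers receive.
On the curves, pb = 224/3 - (1/6)q and ps = 470/17 + (2/17)q; the wedge ps − pb = 19 gives 470/17 + (2/17)q − (224/3 - (1/6)q) = 19, so q' = 6734/29.
Then pb = 224/3 − (1/6)·(6734/29) = 1043/29 and ps = 470/17 + (2/17)·(6734/29) = 1594/29.
The subsidy expands output by 6734/29 − 4796/29 = 1938/29 past the efficient level; on those units the gap between marginal cost and willingness to pay runs from 0 up to 19.
DWL = ½ × 19 × 1938/29 = 18411/29.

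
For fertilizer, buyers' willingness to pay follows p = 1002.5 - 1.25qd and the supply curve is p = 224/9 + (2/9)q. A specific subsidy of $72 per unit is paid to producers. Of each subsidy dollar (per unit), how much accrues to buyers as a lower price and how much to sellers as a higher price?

Buyers gain 3240/53 per unit; sellers gain 576/53 per unit

Pre-subsidy: 1002.5 - 1.25q = 224/9 + (2/9)q gives q* = 35194/53 and p* = 9140/53.
With the subsidy, sellers receive ps = pb + 72 for each unit, where pb is the price buyers pay.
On the curves, pb = 1002.5 - 1.25q and ps = 224/9 + (2/9)q; the wedge ps − pb = 72 gives 224/9 + (2/9)q − (1002.5 - 1.25q) = 72, so q' = 37786/53.
Then pb = 1002.5 − 1.25·(37786/53) = 5900/53 and ps = 224/9 + (2/9)·(37786/53) = 9716/53.
Buyers' price falls by p* − pb = 9140/53 − 5900/53 = 3240/53; sellers' price rises by ps − p* = 9716/53 − 9140/53 = 576/53.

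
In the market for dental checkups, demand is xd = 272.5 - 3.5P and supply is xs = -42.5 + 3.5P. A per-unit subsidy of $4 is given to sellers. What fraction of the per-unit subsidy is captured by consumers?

Consumer share = 0.5

Pre-subsidy: 272.5 - 3.5P = -42.5 + 3.5P gives P* = 45, x* = 115.
With the subsidy, sellers receive Ps = Pb + 4 for each unit, where Pb is the price buyers pay.
Supply in terms of Pb becomes xs = -42.5 + 3.5(Pb + 4) = -28.5 + 3.5Pb. Setting this equal to demand: 272.5 - 3.5Pb = -28.5 + 3.5Pb, so Pb = 43.
Sellers receive Ps = 43 + 4 = 47; x' = 272.5 − 3.5·43 = 122.
Buyers' price falls by P* − Pb = 45 − 43 = 2; sellers' price rises by Ps − P* = 47 − 45 = 2.
So consumers capture 2/4 = 0.5 of each unit of subsidy.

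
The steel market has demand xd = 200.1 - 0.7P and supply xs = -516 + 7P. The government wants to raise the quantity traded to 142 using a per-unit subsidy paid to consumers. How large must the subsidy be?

At x = 142, invert demand for the buyer price: Pb = (200.1 − 142)/0.7 = 83; invert supply for the seller price: Ps = (142 − (-516))/7 = 94.
The subsidy must fill the gap: s = Ps − Pb = 94 − 83 = 11.

Required subsidy s = 11 per unit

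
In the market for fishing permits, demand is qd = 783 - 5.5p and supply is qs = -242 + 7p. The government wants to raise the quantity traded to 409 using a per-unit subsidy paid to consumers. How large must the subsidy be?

At q = 409, invert demand for the buyer price: pb = (783 − 409)/5.5 = 68; invert supply for the seller price: ps = (409 − (-242))/7 = 93.
The subsidy must fill the gap: s = ps − pb = 93 − 68 = 25.

Required subsidy s = 25 per unit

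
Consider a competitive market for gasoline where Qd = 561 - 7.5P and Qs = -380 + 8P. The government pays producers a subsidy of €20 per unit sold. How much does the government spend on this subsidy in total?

Pre-subsidy: 561 - 7.5P = -380 + 8P gives P* = 1882/31, Q* = 3276/31.
With the subsidy, sellers receive Ps = Pb + 20 for each unit, where Pb is the price buyers pay.
Supply in terms of Pb becomes Qs = -380 + 8(Pb + 20) = -220 + 8Pb. Setting this equal to demand: 561 - 7.5Pb = -220 + 8Pb, so Pb = 1562/31.
Sellers receive Ps = 1562/31 + 20 = 2182/31; Q' = 561 − 7.5·(1562/31) = 5676/31.
Government outlay = subsidy × quantity = 20 × 5676/31 = 113520/31.

Government cost = 113520/31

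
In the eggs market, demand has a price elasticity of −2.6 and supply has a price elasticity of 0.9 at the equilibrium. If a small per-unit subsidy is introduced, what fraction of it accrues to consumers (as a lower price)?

Consumer share = 9/35

For a small subsidy around the equilibrium, the benefit split depends on the relative slopes, which at a point are proportional to the elasticities.
Buyer share = εs/(εs + |εd|) = 0.9/(0.9 + 2.6) = 9/35; seller share = |εd|/(εs + |εd|) = 26/35.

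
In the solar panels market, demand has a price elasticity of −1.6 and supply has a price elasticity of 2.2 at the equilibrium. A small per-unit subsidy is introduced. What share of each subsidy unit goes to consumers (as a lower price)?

For a small subsidy around the equilibrium, the benefit split depends on the relative slopes, which at a point are proportional to the elasticities.
Buyer share = εs/(εs + |εd|) = 2.2/(2.2 + 1.6) = 11/19; seller share = |εd|/(εs + |εd|) = 8/19.

Consumer share = 11/19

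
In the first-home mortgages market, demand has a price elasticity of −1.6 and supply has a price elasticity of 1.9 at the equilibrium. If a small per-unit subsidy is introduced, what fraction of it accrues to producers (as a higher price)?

For a small subsidy around the equilibrium, the benefit split depends on the relative slopes, which at a point are proportional to the elasticities.
Buyer share = εs/(εs + |εd|) = 1.9/(1.9 + 1.6) = 19/35; seller share = |εd|/(εs + |εd|) = 16/35.
So producers capture 16/35 of the subsidy.

Producer share = 16/35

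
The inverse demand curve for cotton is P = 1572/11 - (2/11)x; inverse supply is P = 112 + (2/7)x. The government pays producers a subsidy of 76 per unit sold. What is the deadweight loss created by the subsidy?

Pre-subsidy: 1572/11 - (2/11)x = 112 + (2/7)x gives x* = 595/9 and P* = 1178/9.
With the subsidy, sellers receive Ps = Pb + 76 for each unit, where Pb is the price buyers pay.
On the curves, Pb = 1572/11 - (2/11)x and Ps = 112 + (2/7)x; the wedge Ps − Pb = 76 gives 112 + (2/7)x − (1572/11 - (2/11)x) = 76, so x' = 686/3.
Then Pb = 1572/11 − (2/11)·(686/3) = 304/3 and Ps = 112 + (2/7)·(686/3) = 532/3.
The subsidy expands output by 686/3 − 595/9 = 1463/9 past the efficient level; on those units the gap between marginal cost and willingness to pay runs from 0 up to 76.
DWL = ½ × 76 × 1463/9 = 55594/9.

Deadweight loss = 55594/9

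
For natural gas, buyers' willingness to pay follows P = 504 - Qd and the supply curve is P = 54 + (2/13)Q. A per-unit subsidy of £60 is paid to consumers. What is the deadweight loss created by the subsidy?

Deadweight loss = £1560

Pre-subsidy: 504 - Q = 54 + (2/13)Q gives Q* = 390 and P* = 114.
With the rebate, buyers effectively pay Pb = Ps − 60, where Ps is the price sellers receive.
On the curves, Pb = 504 - Q and Ps = 54 + (2/13)Q; the wedge Ps − Pb = 60 gives 54 + (2/13)Q − (504 - Q) = 60, so Q' = 442.
Then Pb = 504 − 1·442 = 62 and Ps = 54 + (2/13)·442 = 122.
The subsidy expands output by 442 − 390 = 52 past the efficient level; on those units the gap between marginal cost and willingness to pay runs from 0 up to 60.
DWL = ½ × 60 × 52 = 1560.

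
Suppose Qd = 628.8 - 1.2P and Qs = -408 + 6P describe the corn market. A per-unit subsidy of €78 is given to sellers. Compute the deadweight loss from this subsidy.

Deadweight loss = €3042

Pre-subsidy: 628.8 - 1.2P = -408 + 6P gives P* = 144, Q* = 456.
With the subsidy, sellers receive Ps = Pb + 78 for each unit, where Pb is the price buyers pay.
Supply in terms of Pb becomes Qs = -408 + 6(Pb + 78) = 60 + 6Pb. Setting this equal to demand: 628.8 - 1.2Pb = 60 + 6Pb, so Pb = 79.
Sellers receive Ps = 79 + 78 = 157; Q' = 628.8 − 1.2·79 = 534.
The subsidy expands output by 534 − 456 = 78 past the efficient level; on those units the gap between marginal cost and willingness to pay runs from 0 up to 78.
DWL = ½ × 78 × 78 = 3042.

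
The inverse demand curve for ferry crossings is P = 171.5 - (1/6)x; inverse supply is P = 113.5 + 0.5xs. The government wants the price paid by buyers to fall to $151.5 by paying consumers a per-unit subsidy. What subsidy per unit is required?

At a buyer price of 151.5, quantity demanded is 1029 − 6·151.5 = 120.
Sellers supply 120 only when they receive Ps = 113.5 + 0.5·120 = 173.5.
s = Ps − Pb = 173.5 − 151.5 = 22.

Required subsidy s = $22 per unit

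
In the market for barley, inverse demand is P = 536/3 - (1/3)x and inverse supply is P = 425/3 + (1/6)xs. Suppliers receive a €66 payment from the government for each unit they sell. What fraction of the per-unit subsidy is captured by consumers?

Pre-subsidy: 536/3 - (1/3)x = 425/3 + (1/6)x gives x* = 74 and P* = 154.
With the subsidy, sellers receive Ps = Pb + 66 for each unit, where Pb is the price buyers pay.
On the curves, Pb = 536/3 - (1/3)x and Ps = 425/3 + (1/6)x; the wedge Ps − Pb = 66 gives 425/3 + (1/6)x − (536/3 - (1/3)x) = 66, so x' = 206.
Then Pb = 536/3 − (1/3)·206 = 110 and Ps = 425/3 + (1/6)·206 = 176.
Buyers' price falls by P* − Pb = 154 − 110 = 44; sellers' price rises by Ps − P* = 176 − 154 = 22.
So consumers capture 44/66 = 2/3 of each unit of subsidy.

Consumer share = 2/3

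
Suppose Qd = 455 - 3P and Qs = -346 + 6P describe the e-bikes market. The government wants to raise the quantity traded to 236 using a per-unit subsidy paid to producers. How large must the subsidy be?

At Q = 236, invert demand for the buyer price: Pb = (455 − 236)/3 = 73; invert supply for the seller price: Ps = (236 − (-346))/6 = 97.
The subsidy must fill the gap: s = Ps − Pb = 97 − 73 = 24.

Required subsidy s = 24 per unit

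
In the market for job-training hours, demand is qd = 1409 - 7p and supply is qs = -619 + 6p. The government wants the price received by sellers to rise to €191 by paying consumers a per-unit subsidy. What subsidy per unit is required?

At a seller price of 191, quantity supplied is -619 + 6·191 = 527.
Buyers absorb 527 only when they pay pb with 1409 − 7·pb = 527, i.e. pb = 126.
s = ps − pb = 191 − 126 = 65.

Required subsidy s = €65 per unit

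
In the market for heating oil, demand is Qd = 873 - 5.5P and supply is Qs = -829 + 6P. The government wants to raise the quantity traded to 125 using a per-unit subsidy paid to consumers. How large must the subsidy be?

At Q = 125, invert demand for the buyer price: Pb = (873 − 125)/5.5 = 136; invert supply for the seller price: Ps = (125 − (-829))/6 = 159.
The subsidy must fill the gap: s = Ps − Pb = 159 − 136 = 23.

Required subsidy s = 23 per unit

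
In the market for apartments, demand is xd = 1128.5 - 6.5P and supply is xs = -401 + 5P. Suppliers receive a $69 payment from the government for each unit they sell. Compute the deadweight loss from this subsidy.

Deadweight loss = $6727.5

Pre-subsidy: 1128.5 - 6.5P = -401 + 5P gives P* = 133, x* = 264.
With the subsidy, sellers receive Ps = Pb + 69 for each unit, where Pb is the price buyers pay.
Supply in terms of Pb becomes xs = -401 + 5(Pb + 69) = -56 + 5Pb. Setting this equal to demand: 1128.5 - 6.5Pb = -56 + 5Pb, so Pb = 103.
Sellers receive Ps = 103 + 69 = 172; x' = 1128.5 − 6.5·103 = 459.
The subsidy expands output by 459 − 264 = 195 past the efficient level; on those units the gap between marginal cost and willingness to pay runs from 0 up to 69.
DWL = ½ × 69 × 195 = 6727.5.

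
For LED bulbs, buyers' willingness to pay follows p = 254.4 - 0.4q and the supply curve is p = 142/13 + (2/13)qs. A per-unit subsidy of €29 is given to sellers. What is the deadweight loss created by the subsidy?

Deadweight loss = 54665/72

Pre-subsidy: 254.4 - 0.4q = 142/13 + (2/13)q gives q* = 7913/18 and p* = 707/9.
With the subsidy, sellers receive ps = pb + 29 for each unit, where pb is the price buyers pay.
On the curves, pb = 254.4 - 0.4q and ps = 142/13 + (2/13)q; the wedge ps − pb = 29 gives 142/13 + (2/13)q − (254.4 - 0.4q) = 29, so q' = 17711/36.
Then pb = 254.4 − 0.4·(17711/36) = 1037/18 and ps = 142/13 + (2/13)·(17711/36) = 1559/18.
The subsidy expands output by 17711/36 − 7913/18 = 1885/36 past the efficient level; on those units the gap between marginal cost and willingness to pay runs from 0 up to 29.
DWL = ½ × 29 × 1885/36 = 54665/72.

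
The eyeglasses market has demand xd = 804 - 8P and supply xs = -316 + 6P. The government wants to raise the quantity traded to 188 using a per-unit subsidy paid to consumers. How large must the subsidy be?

At x = 188, invert demand for the buyer price: Pb = (804 − 188)/8 = 77; invert supply for the seller price: Ps = (188 − (-316))/6 = 84.
The subsidy must fill the gap: s = Ps − Pb = 84 − 77 = 7.

Required subsidy s = 7 per unit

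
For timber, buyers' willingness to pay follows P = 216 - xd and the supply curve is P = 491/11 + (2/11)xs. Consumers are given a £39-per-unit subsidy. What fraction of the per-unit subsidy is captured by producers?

Pre-subsidy: 216 - x = 491/11 + (2/11)x gives x* = 145 and P* = 71.
With the rebate, buyers effectively pay Pb = Ps − 39, where Ps is the price sellers receive.
On the curves, Pb = 216 - x and Ps = 491/11 + (2/11)x; the wedge Ps − Pb = 39 gives 491/11 + (2/11)x − (216 - x) = 39, so x' = 178.
Then Pb = 216 − 1·178 = 38 and Ps = 491/11 + (2/11)·178 = 77.
Buyers' price falls by P* − Pb = 71 − 38 = 33; sellers' price rises by Ps − P* = 77 − 71 = 6.
So producers capture 6/39 = 2/13 of each unit of subsidy.

Producer share = 2/13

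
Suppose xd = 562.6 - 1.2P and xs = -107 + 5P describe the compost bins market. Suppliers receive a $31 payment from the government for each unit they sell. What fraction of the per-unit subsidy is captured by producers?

Pre-subsidy: 562.6 - 1.2P = -107 + 5P gives P* = 108, x* = 433.
With the subsidy, sellers receive Ps = Pb + 31 for each unit, where Pb is the price buyers pay.
Supply in terms of Pb becomes xs = -107 + 5(Pb + 31) = 48 + 5Pb. Setting this equal to demand: 562.6 - 1.2Pb = 48 + 5Pb, so Pb = 83.
Sellers receive Ps = 83 + 31 = 114; x' = 562.6 − 1.2·83 = 463.
Buyers' price falls by P* − Pb = 108 − 83 = 25; sellers' price rises by Ps − P* = 114 − 108 = 6.
So producers capture 6/31 = 6/31 of each unit of subsidy.

Producer share = 6/31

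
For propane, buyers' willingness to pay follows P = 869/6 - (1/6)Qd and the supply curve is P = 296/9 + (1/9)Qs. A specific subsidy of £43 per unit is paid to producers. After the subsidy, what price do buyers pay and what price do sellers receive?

Buyers pay 778/15; sellers receive 1423/15

Pre-subsidy: 869/6 - (1/6)Q = 296/9 + (1/9)Q gives Q* = 403 and P* = 233/3.
With the subsidy, sellers receive Ps = Pb + 43 for each unit, where Pb is the price buyers pay.
On the curves, Pb = 869/6 - (1/6)Q and Ps = 296/9 + (1/9)Q; the wedge Ps − Pb = 43 gives 296/9 + (1/9)Q − (869/6 - (1/6)Q) = 43, so Q' = 557.8.
Then Pb = 869/6 − (1/6)·557.8 = 778/15 and Ps = 296/9 + (1/9)·557.8 = 1423/15.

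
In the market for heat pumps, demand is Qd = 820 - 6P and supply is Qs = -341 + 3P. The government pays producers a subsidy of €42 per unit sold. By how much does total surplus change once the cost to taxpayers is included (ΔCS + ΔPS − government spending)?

Pre-subsidy: 820 - 6P = -341 + 3P gives P* = 129, Q* = 46.
With the subsidy, sellers receive Ps = Pb + 42 for each unit, where Pb is the price buyers pay.
Supply in terms of Pb becomes Qs = -341 + 3(Pb + 42) = -215 + 3Pb. Setting this equal to demand: 820 - 6Pb = -215 + 3Pb, so Pb = 115.
Sellers receive Ps = 115 + 42 = 157; Q' = 820 − 6·115 = 130.
ΔCS = ½(46 + 130)(129 − 115) = 1232; ΔPS = ½(46 + 130)(157 − 129) = 2464.
Government spending = 42 × 130 = 5460.
Net change = 1232 + 2464 − 5460 = -1764. The loss equals the DWL triangle ½·42·84.

Net change in total surplus = -€1764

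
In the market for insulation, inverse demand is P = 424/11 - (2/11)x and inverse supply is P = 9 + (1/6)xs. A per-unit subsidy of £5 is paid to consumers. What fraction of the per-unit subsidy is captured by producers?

Pre-subsidy: 424/11 - (2/11)x = 9 + (1/6)x gives x* = 1950/23 and P* = 532/23.
With the rebate, buyers effectively pay Pb = Ps − 5, where Ps is the price sellers receive.
On the curves, Pb = 424/11 - (2/11)x and Ps = 9 + (1/6)x; the wedge Ps − Pb = 5 gives 9 + (1/6)x − (424/11 - (2/11)x) = 5, so x' = 2280/23.
Then Pb = 424/11 − (2/11)·(2280/23) = 472/23 and Ps = 9 + (1/6)·(2280/23) = 587/23.
Buyers' price falls by P* − Pb = 532/23 − 472/23 = 60/23; sellers' price rises by Ps − P* = 587/23 − 532/23 = 55/23.
So producers capture (55/23)/5 = 11/23 of each unit of subsidy.

Producer share = 11/23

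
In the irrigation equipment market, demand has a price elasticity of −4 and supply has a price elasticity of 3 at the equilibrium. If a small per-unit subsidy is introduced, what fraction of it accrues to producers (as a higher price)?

Producer share = 4/7

For a small subsidy around the equilibrium, the benefit split depends on the relative slopes, which at a point are proportional to the elasticities.
Buyer share = εs/(εs + |εd|) = 3/(3 + 4) = 3/7; seller share = |εd|/(εs + |εd|) = 4/7.
So producers capture 4/7 of the subsidy.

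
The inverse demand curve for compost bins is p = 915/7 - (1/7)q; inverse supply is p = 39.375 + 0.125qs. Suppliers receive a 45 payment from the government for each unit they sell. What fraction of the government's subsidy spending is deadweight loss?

DWL / government spending = 84/509

Pre-subsidy: 915/7 - (1/7)q = 39.375 + 0.125q gives q* = 341 and p* = 82.
With the subsidy, sellers receive ps = pb + 45 for each unit, where pb is the price buyers pay.
On the curves, pb = 915/7 - (1/7)q and ps = 39.375 + 0.125q; the wedge ps − pb = 45 gives 39.375 + 0.125q − (915/7 - (1/7)q) = 45, so q' = 509.
Then pb = 915/7 − (1/7)·509 = 58 and ps = 39.375 + 0.125·509 = 103.
ΔCS = ½(341 + 509)(82 − 58) = 10200; ΔPS = ½(341 + 509)(103 − 82) = 8925.
Government spending = 45 × 509 = 22905.
DWL = ½ × 45 × (509 − 341) = 3780; fraction = 3780 / 22905 = 84/509.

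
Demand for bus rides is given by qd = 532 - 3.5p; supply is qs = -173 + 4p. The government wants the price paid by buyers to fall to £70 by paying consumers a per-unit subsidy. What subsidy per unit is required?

At a buyer price of 70, quantity demanded is 532 − 3.5·70 = 287.
Sellers supply 287 only when they receive ps with -173 + 4·ps = 287, i.e. ps = 115.
s = ps − pb = 115 − 70 = 45.

Required subsidy s = £45 per unit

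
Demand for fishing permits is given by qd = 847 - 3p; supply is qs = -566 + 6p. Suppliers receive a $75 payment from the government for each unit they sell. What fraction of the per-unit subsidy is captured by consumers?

Consumer share = 2/3

Pre-subsidy: 847 - 3p = -566 + 6p gives p* = 157, q* = 376.
With the subsidy, sellers receive ps = pb + 75 for each unit, where pb is the price buyers pay.
Supply in terms of pb becomes qs = -566 + 6(pb + 75) = -116 + 6pb. Setting this equal to demand: 847 - 3pb = -116 + 6pb, so pb = 107.
Sellers receive ps = 107 + 75 = 182; q' = 847 − 3·107 = 526.
Buyers' price falls by p* − pb = 157 − 107 = 50; sellers' price rises by ps − p* = 182 − 157 = 25.
So consumers capture 50/75 = 2/3 of each unit of subsidy.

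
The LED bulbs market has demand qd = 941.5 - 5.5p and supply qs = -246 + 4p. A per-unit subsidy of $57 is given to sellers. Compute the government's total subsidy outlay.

Pre-subsidy: 941.5 - 5.5p = -246 + 4p gives p* = 125, q* = 254.
With the subsidy, sellers receive ps = pb + 57 for each unit, where pb is the price buyers pay.
Supply in terms of pb becomes qs = -246 + 4(pb + 57) = -18 + 4pb. Setting this equal to demand: 941.5 - 5.5pb = -18 + 4pb, so pb = 101.
Sellers receive ps = 101 + 57 = 158; q' = 941.5 − 5.5·101 = 386.
Government outlay = subsidy × quantity = 57 × 386 = 22002.

Government cost = $22002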